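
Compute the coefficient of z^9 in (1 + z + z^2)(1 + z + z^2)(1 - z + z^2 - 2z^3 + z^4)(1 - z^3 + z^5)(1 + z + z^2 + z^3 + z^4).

3

(1 + z + z^2) has coefficients 1,1,1 for degrees 0…2.
(1 + z + z^2) has coefficients 1,1,1,0,0,0,0,0,0,0 for degrees 0…9.
Multiplying by (1 - z + z^2 - 2z^3 + z^4) gives running coefficients 1,0,1,-2,0,-1,1,0,0,0 for degrees 0…9.
Multiplying by (1 - z^3 + z^5) gives running coefficients 1,0,1,-3,0,-1,3,1,-1,-1 for degrees 0…9.
Finally multiplying by (1 + z + z^2 + z^3 + z^4), the product of all factors after the first has coefficients 1,1,2,-1,-1,-3,0,0,2,1 for degrees 0…9.
[z^9] = 1·1 + 1·2 + 1·0 = 3.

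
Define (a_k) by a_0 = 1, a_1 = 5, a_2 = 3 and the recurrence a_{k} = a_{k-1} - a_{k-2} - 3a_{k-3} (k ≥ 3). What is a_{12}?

The ordinary generating function has denominator 1 - q + q^2 + 3q^3.
Iterating the recurrence: a_0,…,a_{12} = 1, 5, 3, -5, -23, -27, 11, 107, 177, 37, -461, -1029, -679.

-679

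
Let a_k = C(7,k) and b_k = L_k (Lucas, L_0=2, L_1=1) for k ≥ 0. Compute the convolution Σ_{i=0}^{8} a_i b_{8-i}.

1364

This is [x^8] in the product of the two ordinary generating functions.
Σ = 1·47 + 7·29 + 21·18 + 35·11 + 35·7 + 21·4 + 7·3 + 1·1 + 0·2 = 1364.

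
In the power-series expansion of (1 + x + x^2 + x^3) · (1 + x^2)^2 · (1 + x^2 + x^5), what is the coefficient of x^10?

3

(1 + x + x^2 + x^3) has coefficients 1,1,1,1 for degrees 0…3.
(1 + x^2)^2 has coefficients 1,0,2,0,1,0,0,0,0,0,0 for degrees 0…10.
Finally multiplying by (1 + x^2 + x^5), the product of all factors after the first has coefficients 1,0,3,0,3,1,1,2,0,1,0 for degrees 0…10.
[x^10] = 1·0 + 1·1 + 1·0 + 1·2 = 3.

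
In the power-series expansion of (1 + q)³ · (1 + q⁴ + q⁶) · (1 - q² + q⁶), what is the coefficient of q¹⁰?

(1 + q)³ has coefficients 1,3,3,1 for degrees 0…3.
(1 + q⁴ + q⁶) has coefficients 1,0,0,0,1,0,1,0,0,0,0 for degrees 0…10.
Finally multiplying by (1 - q² + q⁶), the product of all factors after the first has coefficients 1,0,-1,0,1,0,1,0,-1,0,1 for degrees 0…10.
[q¹⁰] = 1·1 + 3·0 + 3·(-1) + 1·0 = -2.

-2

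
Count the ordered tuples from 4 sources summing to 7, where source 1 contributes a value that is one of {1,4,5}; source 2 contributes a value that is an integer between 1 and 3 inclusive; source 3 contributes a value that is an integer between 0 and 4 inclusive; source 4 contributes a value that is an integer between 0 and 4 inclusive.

The generating function for the choices is (y + y⁴ + y⁵)·(y + y² + y³)·(1 + y + y² + y³ + y⁴)·(1 + y + y² + y³ + y⁴); the count is [y⁷].
(y + y⁴ + y⁵) has coefficients 0,1,0,0,1,1 for degrees 0…5.
(y + y² + y³) has coefficients 0,1,1,1,0,0,0,0 for degrees 0…7.
Multiplying by (1 + y + y² + y³ + y⁴) gives running coefficients 0,1,2,3,3,3,2,1 for degrees 0…7.
Finally multiplying by (1 + y + y² + y³ + y⁴), the product of all factors after the first has coefficients 0,1,3,6,9,12,13,12 for degrees 0…7.
[y⁷] = 1·13 + 1·6 + 1·3 = 22.

22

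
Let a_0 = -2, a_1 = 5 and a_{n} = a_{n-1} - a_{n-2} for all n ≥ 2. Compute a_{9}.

2

The ordinary generating function has denominator 1 - y + y^2.
Iterating the recurrence: a_0,…,a_{9} = -2, 5, 7, 2, -5, -7, -2, 5, 7, 2.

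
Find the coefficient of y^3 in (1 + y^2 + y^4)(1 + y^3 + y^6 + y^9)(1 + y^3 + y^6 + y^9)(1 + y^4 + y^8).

2

(1 + y^2 + y^4) has coefficients 1,0,1,0 for degrees 0…3.
(1 + y^3 + y^6 + y^9) has coefficients 1,0,0,1 for degrees 0…3.
Multiplying by (1 + y^3 + y^6 + y^9) gives running coefficients 1,0,0,2 for degrees 0…3.
Finally multiplying by (1 + y^4 + y^8), the product of all factors after the first has coefficients 1,0,0,2 for degrees 0…3.
[y^3] = 1·2 + 1·0 = 2.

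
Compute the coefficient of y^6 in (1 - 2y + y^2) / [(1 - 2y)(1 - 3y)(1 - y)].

Partial fractions give a closed form: a_n = (-1)·2^n + (2)·3^n.
At n = 6: a_6 = 1394.

1394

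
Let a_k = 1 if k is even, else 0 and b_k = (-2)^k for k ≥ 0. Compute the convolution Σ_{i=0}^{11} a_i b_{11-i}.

-2730

Write out a_i and b_{11-i} for i = 0,…,11 and sum the products.
Σ = 1·(-2048) + 0·1024 + 1·(-512) + 0·256 + 1·(-128) + 0·64 + 1·(-32) + 0·16 + 1·(-8) + 0·4 + 1·(-2) + 0·1 = -2730.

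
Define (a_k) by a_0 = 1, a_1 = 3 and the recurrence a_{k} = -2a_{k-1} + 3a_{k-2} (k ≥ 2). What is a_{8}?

The ordinary generating function has denominator 1 + 2q - 3q^2.
Iterating the recurrence: a_0,…,a_{8} = 1, 3, -3, 15, -39, 123, -363, 1095, -3279.

-3279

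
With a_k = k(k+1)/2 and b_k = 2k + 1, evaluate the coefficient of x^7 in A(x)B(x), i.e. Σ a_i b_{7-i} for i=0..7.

336

The convolution is the t^7 coefficient of A(t)B(t).
Σ = 0·15 + 1·13 + 3·11 + 6·9 + 10·7 + 15·5 + 21·3 + 28·1 = 336.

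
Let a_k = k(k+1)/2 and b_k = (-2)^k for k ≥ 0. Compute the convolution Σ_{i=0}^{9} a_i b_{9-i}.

93

Write out a_i and b_{9-i} for i = 0,…,9 and sum the products.
Σ = 0·(-512) + 1·256 + 3·(-128) + 6·64 + 10·(-32) + 15·16 + 21·(-8) + 28·4 + 36·(-2) + 45·1 = 93.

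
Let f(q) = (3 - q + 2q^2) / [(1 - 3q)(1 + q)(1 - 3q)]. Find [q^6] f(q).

The denominator gives the recurrence a_n = 5a_(n−1) − 3a_(n−2) − 9a_(n−3) for n ≥ 3; the numerator fixes a_0 = 3, a_1 = 14, a_2 = 63.
Iterating: 3, 14, 63, 246, 915, 3270, 11391, so a_6 = 11391.

11391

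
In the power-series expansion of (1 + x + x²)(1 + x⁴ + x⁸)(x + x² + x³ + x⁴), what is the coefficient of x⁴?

(1 + x + x²) has coefficients 1,1,1 for degrees 0…2.
(1 + x⁴ + x⁸) has coefficients 1,0,0,0,1 for degrees 0…4.
Finally multiplying by (x + x² + x³ + x⁴), the product of all factors after the first has coefficients 0,1,1,1,1 for degrees 0…4.
[x⁴] = 1·1 + 1·1 + 1·1 = 3.

3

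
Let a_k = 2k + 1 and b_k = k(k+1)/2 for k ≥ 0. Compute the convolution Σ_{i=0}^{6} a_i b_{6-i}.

196

This is [x^6] in the product of the two ordinary generating functions.
Σ = 1·21 + 3·15 + 5·10 + 7·6 + 9·3 + 11·1 + 13·0 = 196.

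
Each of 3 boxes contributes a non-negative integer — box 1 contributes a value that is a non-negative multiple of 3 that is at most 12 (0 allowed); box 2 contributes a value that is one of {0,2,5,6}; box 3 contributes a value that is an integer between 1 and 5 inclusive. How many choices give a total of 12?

6

The generating function for the choices is (1 + z^3 + z^6 + z^9 + z^12)·(1 + z^2 + z^5 + z^6)·(z + z^2 + z^3 + z^4 + z^5); the count is [z^12].
(1 + z^3 + z^6 + z^9 + z^12) has coefficients 1,0,0,1,0,0,1,0,0,1,0,0,1 for degrees 0…12.
(1 + z^2 + z^5 + z^6) has coefficients 1,0,1,0,0,1,1,0,0,0,0,0,0 for degrees 0…12.
Finally multiplying by (z + z^2 + z^3 + z^4 + z^5), the product of all factors after the first has coefficients 0,1,1,2,2,2,2,3,2,2,2,1,0 for degrees 0…12.
[z^12] = 1·0 + 1·2 + 1·2 + 1·2 + 1·0 = 6.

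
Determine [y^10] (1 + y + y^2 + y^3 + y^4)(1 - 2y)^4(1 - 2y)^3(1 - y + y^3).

600

(1 + y + y^2 + y^3 + y^4) has coefficients 1,1,1,1,1 for degrees 0…4.
(1 - 2y)^4 has coefficients 1,-8,24,-32,16,0,0,0,0,0,0 for degrees 0…10.
Multiplying by (1 - 2y)^3 gives running coefficients 1,-14,84,-280,560,-672,448,-128,0,0,0 for degrees 0…10.
Finally multiplying by (1 - y + y^3), the product of all factors after the first has coefficients 1,-15,98,-363,826,-1148,840,-16,-544,448,-128 for degrees 0…10.
[y^10] = 1·(-128) + 1·448 + 1·(-544) + 1·(-16) + 1·840 = 600.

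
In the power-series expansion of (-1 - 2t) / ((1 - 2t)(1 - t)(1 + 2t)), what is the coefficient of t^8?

-511

Partial fractions give a closed form: a_n = (-2)·2^n + (1)·1^n.
At n = 8: a_8 = -511.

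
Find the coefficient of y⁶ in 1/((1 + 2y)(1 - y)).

43

Partial fractions give a closed form: a_n = (2/3)·(-2)^n + (1/3)·1^n.
At n = 6: a_6 = 43.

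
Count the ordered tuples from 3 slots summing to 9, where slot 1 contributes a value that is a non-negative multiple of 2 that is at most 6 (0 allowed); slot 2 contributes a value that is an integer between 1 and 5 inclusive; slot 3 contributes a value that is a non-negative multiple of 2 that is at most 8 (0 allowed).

11

The generating function for the choices is (1 + z^2 + z^4 + z^6)·(z + z^2 + z^3 + z^4 + z^5)·(1 + z^2 + z^4 + z^6 + z^8); the count is [z^9].
(1 + z^2 + z^4 + z^6) has coefficients 1,0,1,0,1,0,1 for degrees 0…6.
(z + z^2 + z^3 + z^4 + z^5) has coefficients 0,1,1,1,1,1,0,0,0,0 for degrees 0…9.
Finally multiplying by (1 + z^2 + z^4 + z^6 + z^8), the product of all factors after the first has coefficients 0,1,1,2,2,3,2,3,2,3 for degrees 0…9.
[z^9] = 1·3 + 1·3 + 1·3 + 1·2 = 11.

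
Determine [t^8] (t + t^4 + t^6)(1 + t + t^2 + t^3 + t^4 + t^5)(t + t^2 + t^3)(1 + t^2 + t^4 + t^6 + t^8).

16

(t + t^4 + t^6) has coefficients 0,1,0,0,1,0,1 for degrees 0…6.
(1 + t + t^2 + t^3 + t^4 + t^5) has coefficients 1,1,1,1,1,1,0,0,0 for degrees 0…8.
Multiplying by (t + t^2 + t^3) gives running coefficients 0,1,2,3,3,3,3,2,1 for degrees 0…8.
Finally multiplying by (1 + t^2 + t^4 + t^6 + t^8), the product of all factors after the first has coefficients 0,1,2,4,5,7,8,9,9 for degrees 0…8.
[t^8] = 1·9 + 1·5 + 1·2 = 16.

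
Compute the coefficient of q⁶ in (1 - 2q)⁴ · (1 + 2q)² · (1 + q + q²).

-16

(1 - 2q)⁴ has coefficients 1,-8,24,-32,16 for degrees 0…4.
(1 + 2q)² has coefficients 1,4,4,0,0,0,0 for degrees 0…6.
Finally multiplying by (1 + q + q²), the product of all factors after the first has coefficients 1,5,9,8,4,0,0 for degrees 0…6.
[q⁶] = 1·0 − 8·0 + 24·4 − 32·8 + 16·9 = -16.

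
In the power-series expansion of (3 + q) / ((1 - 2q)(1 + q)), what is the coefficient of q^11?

Partial fractions give a closed form: a_n = (7/3)·2^n + (2/3)·(-1)^n.
At n = 11: a_11 = 4778.

4778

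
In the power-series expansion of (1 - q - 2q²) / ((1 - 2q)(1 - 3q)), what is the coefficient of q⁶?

972

The denominator gives the recurrence a_n = 5a_(n−1) − 6a_(n−2) for n ≥ 3; the numerator fixes a_0 = 1, a_1 = 4, a_2 = 12.
Iterating: 1, 4, 12, 36, 108, 324, 972, so a_6 = 972.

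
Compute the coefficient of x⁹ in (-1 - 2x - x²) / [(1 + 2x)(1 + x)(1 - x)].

Partial fractions give a closed form: a_n = (-1/3)·(-2)^n + (-2/3)·1^n.
At n = 9: a_9 = 170.

170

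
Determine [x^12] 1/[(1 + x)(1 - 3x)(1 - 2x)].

1190281

Partial fractions give a closed form: a_n = (1/12)·(-1)^n + (9/4)·3^n + (-4/3)·2^n.
At n = 12: a_12 = 1190281.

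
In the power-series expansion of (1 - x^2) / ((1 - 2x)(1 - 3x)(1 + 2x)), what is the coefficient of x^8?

The denominator gives the recurrence a_n = 3a_(n−1) + 4a_(n−2) − 12a_(n−3) for n ≥ 3; the numerator fixes a_0 = 1, a_1 = 3, a_2 = 12.
Iterating: 1, 3, 12, 36, 120, 360, 1128, 3384, 10344, so a_8 = 10344.

10344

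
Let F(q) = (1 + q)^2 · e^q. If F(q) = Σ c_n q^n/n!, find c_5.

The EGF product rule gives c_5 = Σ_{k_1+k_2=5} C(5; k_1,k_2) · ∏ g_i(k_i), where (1+q)^2 gives the falling factorial (2)_k; e^q gives (1)^k.
g_1(k) for k = 0…5: 1, 2, 2, 0, 0, 0.
g_2(k) for k = 0…5: 1, 1, 1, 1, 1, 1.
c_5 = Σ_k C(5,k)·g_1(k)·g_2(5−k) = 1·1·1 + 5·2·1 + 10·2·1 = 1 + 10 + 20 = 31.

31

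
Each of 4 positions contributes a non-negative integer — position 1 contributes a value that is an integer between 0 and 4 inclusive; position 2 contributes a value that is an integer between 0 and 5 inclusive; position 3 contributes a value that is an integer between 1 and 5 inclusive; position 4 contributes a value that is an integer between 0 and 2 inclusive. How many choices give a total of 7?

55

The generating function for the choices is (1 + q + q² + q³ + q⁴)·(1 + q + q² + q³ + q⁴ + q⁵)·(q + q² + q³ + q⁴ + q⁵)·(1 + q + q²); the count is [q⁷].
(1 + q + q² + q³ + q⁴) has coefficients 1,1,1,1,1 for degrees 0…4.
(1 + q + q² + q³ + q⁴ + q⁵) has coefficients 1,1,1,1,1,1,0,0 for degrees 0…7.
Multiplying by (q + q² + q³ + q⁴ + q⁵) gives running coefficients 0,1,2,3,4,5,5,4 for degrees 0…7.
Finally multiplying by (1 + q + q²), the product of all factors after the first has coefficients 0,1,3,6,9,12,14,14 for degrees 0…7.
[q⁷] = 1·14 + 1·14 + 1·12 + 1·9 + 1·6 = 55.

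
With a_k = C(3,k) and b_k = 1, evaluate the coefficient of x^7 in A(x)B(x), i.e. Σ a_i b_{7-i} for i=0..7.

This is [x^7] in the product of the two ordinary generating functions.
Σ = 1·1 + 3·1 + 3·1 + 1·1 + 0·1 + 0·1 + 0·1 + 0·1 = 8.

8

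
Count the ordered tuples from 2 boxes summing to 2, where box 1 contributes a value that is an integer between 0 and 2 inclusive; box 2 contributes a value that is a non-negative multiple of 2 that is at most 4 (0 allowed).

2

The generating function for the choices is (1 + y + y^2)·(1 + y^2 + y^4); the count is [y^2].
(1 + y + y^2) has coefficients 1,1,1 for degrees 0…2.
(1 + y^2 + y^4) has coefficients 1,0,1 for degrees 0…2.
[y^2] = 1·1 + 1·0 + 1·1 = 2.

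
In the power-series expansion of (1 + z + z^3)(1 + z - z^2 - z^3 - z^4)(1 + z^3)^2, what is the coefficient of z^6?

(1 + z + z^3) has coefficients 1,1,0,1 for degrees 0…3.
(1 + z - z^2 - z^3 - z^4) has coefficients 1,1,-1,-1,-1,0,0 for degrees 0…6.
Finally multiplying by (1 + z^3)^2, the product of all factors after the first has coefficients 1,1,-1,1,1,-2,-1 for degrees 0…6.
[z^6] = 1·(-1) + 1·(-2) + 1·1 = -2.

-2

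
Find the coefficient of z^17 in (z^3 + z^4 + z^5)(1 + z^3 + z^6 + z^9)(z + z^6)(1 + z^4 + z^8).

(z^3 + z^4 + z^5) has coefficients 0,0,0,1,1,1 for degrees 0…5.
(1 + z^3 + z^6 + z^9) has coefficients 1,0,0,1,0,0,1,0,0,1,0,0,0,0,0,0,0,0 for degrees 0…17.
Multiplying by (z + z^6) gives running coefficients 0,1,0,0,1,0,1,1,0,1,1,0,1,0,0,1,0,0 for degrees 0…17.
Finally multiplying by (1 + z^4 + z^8), the product of all factors after the first has coefficients 0,1,0,0,1,1,1,1,1,2,2,1,2,1,2,2,1,1 for degrees 0…17.
[z^17] = 1·2 + 1·1 + 1·2 = 5.

5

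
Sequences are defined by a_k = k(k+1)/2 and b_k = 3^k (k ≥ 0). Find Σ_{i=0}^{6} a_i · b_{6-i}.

This is [x^6] in the product of the two ordinary generating functions.
Σ = 0·729 + 1·243 + 3·81 + 6·27 + 10·9 + 15·3 + 21·1 = 804.

804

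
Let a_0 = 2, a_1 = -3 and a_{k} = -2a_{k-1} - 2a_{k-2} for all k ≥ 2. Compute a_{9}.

The ordinary generating function has denominator 1 + 2z + 2z^2.
Iterating the recurrence: a_0,…,a_{9} = 2, -3, 2, 2, -8, 12, -8, -8, 32, -48.

-48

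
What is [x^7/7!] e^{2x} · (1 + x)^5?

The EGF product rule gives c_7 = Σ_{k_1+k_2=7} C(7; k_1,k_2) · ∏ g_i(k_i), where e^{2x} gives (2)^k; (1+x)^5 gives the falling factorial (5)_k.
g_1(k) for k = 0…7: 1, 2, 4, 8, 16, 32, 64, 128.
g_2(k) for k = 0…7: 1, 5, 20, 60, 120, 120, 0, 0.
c_7 = Σ_k C(7,k)·g_1(k)·g_2(7−k) = 21·4·120 + 35·8·120 + 35·16·60 + 21·32·20 + 7·64·5 + 1·128·1 = 10080 + 33600 + 33600 + 13440 + 2240 + 128 = 93088.

93088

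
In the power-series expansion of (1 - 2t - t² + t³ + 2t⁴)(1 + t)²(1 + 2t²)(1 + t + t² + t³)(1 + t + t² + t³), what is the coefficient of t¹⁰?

69

(1 - 2t - t² + t³ + 2t⁴) has coefficients 1,-2,-1,1,2 for degrees 0…4.
(1 + t)² has coefficients 1,2,1,0,0,0,0,0,0,0,0 for degrees 0…10.
Multiplying by (1 + 2t²) gives running coefficients 1,2,3,4,2,0,0,0,0,0,0 for degrees 0…10.
Multiplying by (1 + t + t² + t³) gives running coefficients 1,3,6,10,11,9,6,2,0,0,0 for degrees 0…10.
Finally multiplying by (1 + t + t² + t³), the product of all factors after the first has coefficients 1,4,10,20,30,36,36,28,17,8,2 for degrees 0…10.
[t¹⁰] = 1·2 − 2·8 − 1·17 + 1·28 + 2·36 = 69.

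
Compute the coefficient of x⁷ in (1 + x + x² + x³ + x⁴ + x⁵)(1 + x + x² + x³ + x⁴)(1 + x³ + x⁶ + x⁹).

10

(1 + x + x² + x³ + x⁴ + x⁵) has coefficients 1,1,1,1,1,1 for degrees 0…5.
(1 + x + x² + x³ + x⁴) has coefficients 1,1,1,1,1,0,0,0 for degrees 0…7.
Finally multiplying by (1 + x³ + x⁶ + x⁹), the product of all factors after the first has coefficients 1,1,1,2,2,1,2,2 for degrees 0…7.
[x⁷] = 1·2 + 1·2 + 1·1 + 1·2 + 1·2 + 1·1 = 10.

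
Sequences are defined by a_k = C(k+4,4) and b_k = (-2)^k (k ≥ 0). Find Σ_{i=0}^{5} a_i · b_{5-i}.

Write out a_i and b_{5-i} for i = 0,…,5 and sum the products.
Σ = 1·(-32) + 5·16 + 15·(-8) + 35·4 + 70·(-2) + 126·1 = 54.

54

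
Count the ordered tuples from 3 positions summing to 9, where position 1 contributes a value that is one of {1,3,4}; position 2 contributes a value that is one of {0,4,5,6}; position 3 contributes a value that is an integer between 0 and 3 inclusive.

7

The generating function for the choices is (x + x³ + x⁴)·(1 + x⁴ + x⁵ + x⁶)·(1 + x + x² + x³); the count is [x⁹].
(x + x³ + x⁴) has coefficients 0,1,0,1,1 for degrees 0…4.
(1 + x⁴ + x⁵ + x⁶) has coefficients 1,0,0,0,1,1,1,0,0,0 for degrees 0…9.
Finally multiplying by (1 + x + x² + x³), the product of all factors after the first has coefficients 1,1,1,1,1,2,3,3,2,1 for degrees 0…9.
[x⁹] = 1·2 + 1·3 + 1·2 = 7.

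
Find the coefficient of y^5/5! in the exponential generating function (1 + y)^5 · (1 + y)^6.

The EGF product rule gives c_5 = Σ_{k_1+k_2=5} C(5; k_1,k_2) · ∏ g_i(k_i), where (1+y)^5 gives the falling factorial (5)_k; (1+y)^6 gives the falling factorial (6)_k.
g_1(k) for k = 0…5: 1, 5, 20, 60, 120, 120.
g_2(k) for k = 0…5: 1, 6, 30, 120, 360, 720.
c_5 = Σ_k C(5,k)·g_1(k)·g_2(5−k) = 1·1·720 + 5·5·360 + 10·20·120 + 10·60·30 + 5·120·6 + 1·120·1 = 720 + 9000 + 24000 + 18000 + 3600 + 120 = 55440.

55440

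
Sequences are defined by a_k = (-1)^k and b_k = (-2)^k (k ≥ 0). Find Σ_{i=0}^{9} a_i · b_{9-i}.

Write out a_i and b_{9-i} for i = 0,…,9 and sum the products.
Σ = 1·(-512) − 1·256 + 1·(-128) − 1·64 + 1·(-32) − 1·16 + 1·(-8) − 1·4 + 1·(-2) − 1·1 = -1023.

-1023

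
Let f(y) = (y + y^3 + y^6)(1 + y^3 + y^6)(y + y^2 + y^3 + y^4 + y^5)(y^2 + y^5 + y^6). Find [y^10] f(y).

10

(y + y^3 + y^6) has coefficients 0,1,0,1,0,0,1 for degrees 0…6.
(1 + y^3 + y^6) has coefficients 1,0,0,1,0,0,1,0,0,0,0 for degrees 0…10.
Multiplying by (y + y^2 + y^3 + y^4 + y^5) gives running coefficients 0,1,1,1,2,2,1,2,2,1,1 for degrees 0…10.
Finally multiplying by (y^2 + y^5 + y^6), the product of all factors after the first has coefficients 0,0,0,1,1,1,3,4,3,5,6 for degrees 0…10.
[y^10] = 1·5 + 1·4 + 1·1 = 10.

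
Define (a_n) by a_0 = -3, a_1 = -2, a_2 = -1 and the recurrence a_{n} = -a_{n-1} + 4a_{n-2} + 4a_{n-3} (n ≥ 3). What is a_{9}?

-1447

The ordinary generating function has denominator 1 + y - 4y^2 - 4y^3.
Iterating the recurrence: a_0,…,a_{9} = -3, -2, -1, -19, 7, -87, 39, -359, 167, -1447.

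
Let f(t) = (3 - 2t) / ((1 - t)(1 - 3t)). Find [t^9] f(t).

68890

The denominator gives the recurrence a_n = 4a_(n−1) − 3a_(n−2) for n ≥ 2; the numerator fixes a_0 = 3, a_1 = 10.
Iterating: 3, 10, 31, 94, 283, 850, 2551, 7654, 22963, 68890, so a_9 = 68890.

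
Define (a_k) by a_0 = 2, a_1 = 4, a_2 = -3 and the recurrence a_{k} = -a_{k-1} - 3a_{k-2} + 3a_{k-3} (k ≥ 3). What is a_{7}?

201

The ordinary generating function has denominator 1 + q + 3q^2 - 3q^3.
Iterating the recurrence: a_0,…,a_{7} = 2, 4, -3, -3, 24, -24, -57, 201.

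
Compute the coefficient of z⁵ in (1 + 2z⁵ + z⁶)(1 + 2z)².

2

(1 + 2z⁵ + z⁶) has coefficients 1,0,0,0,0,2 for degrees 0…5.
(1 + 2z)² has coefficients 1,4,4,0,0,0 for degrees 0…5.
[z⁵] = 1·0 + 2·1 = 2.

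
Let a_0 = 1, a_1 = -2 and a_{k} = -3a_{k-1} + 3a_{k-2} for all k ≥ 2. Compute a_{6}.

The ordinary generating function has denominator 1 + 3q - 3q^2.
Iterating the recurrence: a_0,…,a_{6} = 1, -2, 9, -33, 126, -477, 1809.

1809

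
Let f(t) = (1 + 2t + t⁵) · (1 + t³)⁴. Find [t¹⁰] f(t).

8

(1 + 2t + t⁵) has coefficients 1,2,0,0,0,1 for degrees 0…5.
(1 + t³)⁴ has coefficients 1,0,0,4,0,0,6,0,0,4,0 for degrees 0…10.
[t¹⁰] = 1·0 + 2·4 + 1·0 = 8.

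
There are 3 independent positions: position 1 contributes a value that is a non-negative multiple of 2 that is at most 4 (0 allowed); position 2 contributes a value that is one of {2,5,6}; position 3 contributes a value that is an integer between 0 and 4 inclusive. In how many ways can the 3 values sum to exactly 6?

5

The generating function for the choices is (1 + x² + x⁴)·(x² + x⁵ + x⁶)·(1 + x + x² + x³ + x⁴); the count is [x⁶].
(1 + x² + x⁴) has coefficients 1,0,1,0,1 for degrees 0…4.
(x² + x⁵ + x⁶) has coefficients 0,0,1,0,0,1,1 for degrees 0…6.
Finally multiplying by (1 + x + x² + x³ + x⁴), the product of all factors after the first has coefficients 0,0,1,1,1,2,3 for degrees 0…6.
[x⁶] = 1·3 + 1·1 + 1·1 = 5.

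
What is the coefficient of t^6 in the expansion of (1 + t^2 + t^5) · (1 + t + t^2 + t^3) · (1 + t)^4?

25

(1 + t^2 + t^5) has coefficients 1,0,1,0,0,1 for degrees 0…5.
(1 + t + t^2 + t^3) has coefficients 1,1,1,1,0,0,0 for degrees 0…6.
Finally multiplying by (1 + t)^4, the product of all factors after the first has coefficients 1,5,11,15,15,11,5 for degrees 0…6.
[t^6] = 1·5 + 1·15 + 1·5 = 25.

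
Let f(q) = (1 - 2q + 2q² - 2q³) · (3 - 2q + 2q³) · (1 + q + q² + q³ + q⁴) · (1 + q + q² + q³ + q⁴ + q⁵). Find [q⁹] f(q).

(1 - 2q + 2q² - 2q³) has coefficients 1,-2,2,-2 for degrees 0…3.
(3 - 2q + 2q³) has coefficients 3,-2,0,2,0,0,0,0,0,0 for degrees 0…9.
Multiplying by (1 + q + q² + q³ + q⁴) gives running coefficients 3,1,1,3,3,0,2,2,0,0 for degrees 0…9.
Finally multiplying by (1 + q + q² + q³ + q⁴ + q⁵), the product of all factors after the first has coefficients 3,4,5,8,11,11,10,11,10,7 for degrees 0…9.
[q⁹] = 1·7 − 2·10 + 2·11 − 2·10 = -11.

-11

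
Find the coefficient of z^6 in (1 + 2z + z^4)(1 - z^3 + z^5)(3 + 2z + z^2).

7

(1 + 2z + z^4) has coefficients 1,2,0,0,1 for degrees 0…4.
(1 - z^3 + z^5) has coefficients 1,0,0,-1,0,1,0 for degrees 0…6.
Finally multiplying by (3 + 2z + z^2), the product of all factors after the first has coefficients 3,2,1,-3,-2,2,2 for degrees 0…6.
[z^6] = 1·2 + 2·2 + 1·1 = 7.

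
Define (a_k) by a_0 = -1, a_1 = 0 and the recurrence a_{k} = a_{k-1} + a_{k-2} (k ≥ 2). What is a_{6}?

The ordinary generating function has denominator 1 - y - y^2.
Iterating the recurrence: a_0,…,a_{6} = -1, 0, -1, -1, -2, -3, -5.

-5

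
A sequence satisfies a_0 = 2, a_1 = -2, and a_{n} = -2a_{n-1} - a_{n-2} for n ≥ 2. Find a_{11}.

The ordinary generating function has denominator 1 + 2z + z^2.
Iterating the recurrence: a_0,…,a_{11} = 2, -2, 2, -2, 2, -2, 2, -2, 2, -2, 2, -2.

-2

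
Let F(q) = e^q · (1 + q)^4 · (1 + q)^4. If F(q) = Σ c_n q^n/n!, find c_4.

The EGF product rule gives c_4 = Σ_{k_1+k_2+k_3=4} C(4; k_1,k_2,k_3) · ∏ g_i(k_i), where e^q gives (1)^k; (1+q)^4 gives the falling factorial (4)_k; (1+q)^4 gives the falling factorial (4)_k.
g_1(k) for k = 0…4: 1, 1, 1, 1, 1.
g_2(k) for k = 0…4: 1, 4, 12, 24, 24.
g_3(k) for k = 0…4: 1, 4, 12, 24, 24.
First combine the last two factors: h(k) = Σ_j C(k,j)·g_2(j)·g_3(k−j) for k = 0…4: 1, 8, 56, 336, 1680.
c_4 = Σ_k C(4,k)·g_1(k)·h(4−k) = 1·1·1680 + 4·1·336 + 6·1·56 + 4·1·8 + 1·1·1 = 1680 + 1344 + 336 + 32 + 1 = 3393.

3393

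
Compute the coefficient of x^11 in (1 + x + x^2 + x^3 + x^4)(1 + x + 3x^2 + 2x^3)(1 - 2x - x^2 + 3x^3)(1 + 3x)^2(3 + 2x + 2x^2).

1049

(1 + x + x^2 + x^3 + x^4) has coefficients 1,1,1,1,1 for degrees 0…4.
(1 + x + 3x^2 + 2x^3) has coefficients 1,1,3,2,0,0,0,0,0,0,0,0 for degrees 0…11.
Multiplying by (1 - 2x - x^2 + 3x^3) gives running coefficients 1,-1,0,-2,-4,7,6,0,0,0,0,0 for degrees 0…11.
Multiplying by (1 + 3x)^2 gives running coefficients 1,5,3,-11,-16,-35,12,99,54,0,0,0 for degrees 0…11.
Finally multiplying by (3 + 2x + 2x^2), the product of all factors after the first has coefficients 3,17,21,-17,-64,-159,-66,251,384,306,108,0 for degrees 0…11.
[x^11] = 1·0 + 1·108 + 1·306 + 1·384 + 1·251 = 1049.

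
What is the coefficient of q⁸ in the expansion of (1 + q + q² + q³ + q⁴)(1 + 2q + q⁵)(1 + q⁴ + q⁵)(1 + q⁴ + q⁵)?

(1 + q + q² + q³ + q⁴) has coefficients 1,1,1,1,1 for degrees 0…4.
(1 + 2q + q⁵) has coefficients 1,2,0,0,0,1,0,0,0 for degrees 0…8.
Multiplying by (1 + q⁴ + q⁵) gives running coefficients 1,2,0,0,1,4,2,0,0 for degrees 0…8.
Finally multiplying by (1 + q⁴ + q⁵), the product of all factors after the first has coefficients 1,2,0,0,2,7,4,0,1 for degrees 0…8.
[q⁸] = 1·1 + 1·0 + 1·4 + 1·7 + 1·2 = 14.

14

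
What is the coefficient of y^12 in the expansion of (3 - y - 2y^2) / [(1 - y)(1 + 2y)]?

The denominator gives the recurrence a_n = −a_(n−1) + 2a_(n−2) for n ≥ 3; the numerator fixes a_0 = 3, a_1 = -4, a_2 = 8.
Iterating: 3, -4, 8, -16, 32, -64, 128, -256, 512, -1024, 2048, -4096, 8192, so a_12 = 8192.

8192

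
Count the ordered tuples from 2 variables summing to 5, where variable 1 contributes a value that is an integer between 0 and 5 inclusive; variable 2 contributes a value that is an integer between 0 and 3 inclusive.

4

The generating function for the choices is (1 + t + t^2 + t^3 + t^4 + t^5)·(1 + t + t^2 + t^3); the count is [t^5].
(1 + t + t^2 + t^3 + t^4 + t^5) has coefficients 1,1,1,1,1,1 for degrees 0…5.
(1 + t + t^2 + t^3) has coefficients 1,1,1,1,0,0 for degrees 0…5.
[t^5] = 1·0 + 1·0 + 1·1 + 1·1 + 1·1 + 1·1 = 4.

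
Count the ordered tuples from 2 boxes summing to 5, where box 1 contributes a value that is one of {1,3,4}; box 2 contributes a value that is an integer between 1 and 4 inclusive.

3

The generating function for the choices is (z + z³ + z⁴)·(z + z² + z³ + z⁴); the count is [z⁵].
(z + z³ + z⁴) has coefficients 0,1,0,1,1 for degrees 0…4.
(z + z² + z³ + z⁴) has coefficients 0,1,1,1,1,0 for degrees 0…5.
[z⁵] = 1·1 + 1·1 + 1·1 = 3.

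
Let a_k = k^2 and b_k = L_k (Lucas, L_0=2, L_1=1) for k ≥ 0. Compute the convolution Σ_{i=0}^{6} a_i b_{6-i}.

220

Write out a_i and b_{6-i} for i = 0,…,6 and sum the products.
Σ = 0·18 + 1·11 + 4·7 + 9·4 + 16·3 + 25·1 + 36·2 = 220.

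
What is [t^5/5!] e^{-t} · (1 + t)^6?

-151

The EGF product rule gives c_5 = Σ_{k_1+k_2=5} C(5; k_1,k_2) · ∏ g_i(k_i), where e^{-t} gives (-1)^k; (1+t)^6 gives the falling factorial (6)_k.
g_1(k) for k = 0…5: 1, -1, 1, -1, 1, -1.
g_2(k) for k = 0…5: 1, 6, 30, 120, 360, 720.
c_5 = Σ_k C(5,k)·g_1(k)·g_2(5−k) = 1·1·720 + 5·(-1)·360 + 10·1·120 + 10·(-1)·30 + 5·1·6 + 1·(-1)·1 = 720 − 1800 + 1200 − 300 + 30 − 1 = -151.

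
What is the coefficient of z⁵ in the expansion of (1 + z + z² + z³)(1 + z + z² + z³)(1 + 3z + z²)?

(1 + z + z² + z³) has coefficients 1,1,1,1 for degrees 0…3.
(1 + z + z² + z³) has coefficients 1,1,1,1,0,0 for degrees 0…5.
Finally multiplying by (1 + 3z + z²), the product of all factors after the first has coefficients 1,4,5,5,4,1 for degrees 0…5.
[z⁵] = 1·1 + 1·4 + 1·5 + 1·5 = 15.

15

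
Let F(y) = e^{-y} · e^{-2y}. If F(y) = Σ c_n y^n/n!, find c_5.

-243

The EGF product rule gives c_5 = Σ_{k_1+k_2=5} C(5; k_1,k_2) · ∏ g_i(k_i), where e^{-y} gives (-1)^k; e^{-2y} gives (-2)^k.
g_1(k) for k = 0…5: 1, -1, 1, -1, 1, -1.
g_2(k) for k = 0…5: 1, -2, 4, -8, 16, -32.
c_5 = Σ_k C(5,k)·g_1(k)·g_2(5−k) = 1·1·(-32) + 5·(-1)·16 + 10·1·(-8) + 10·(-1)·4 + 5·1·(-2) + 1·(-1)·1 = −32 − 80 − 80 − 40 − 10 − 1 = -243.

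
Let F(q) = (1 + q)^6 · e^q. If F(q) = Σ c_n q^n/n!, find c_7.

37633

The EGF product rule gives c_7 = Σ_{k_1+k_2=7} C(7; k_1,k_2) · ∏ g_i(k_i), where (1+q)^6 gives the falling factorial (6)_k; e^q gives (1)^k.
g_1(k) for k = 0…7: 1, 6, 30, 120, 360, 720, 720, 0.
g_2(k) for k = 0…7: 1, 1, 1, 1, 1, 1, 1, 1.
c_7 = Σ_k C(7,k)·g_1(k)·g_2(7−k) = 1·1·1 + 7·6·1 + 21·30·1 + 35·120·1 + 35·360·1 + 21·720·1 + 7·720·1 = 1 + 42 + 630 + 4200 + 12600 + 15120 + 5040 = 37633.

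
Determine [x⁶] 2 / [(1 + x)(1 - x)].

2

Partial fractions give a closed form: a_n = (1)·(-1)^n + (1)·1^n.
At n = 6: a_6 = 2.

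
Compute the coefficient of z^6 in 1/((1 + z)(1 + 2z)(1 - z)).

85

The denominator gives the recurrence a_n = −2a_(n−1) + a_(n−2) + 2a_(n−3) for n ≥ 3; the numerator fixes a_0 = 1, a_1 = -2, a_2 = 5.
Iterating: 1, -2, 5, -10, 21, -42, 85, so a_6 = 85.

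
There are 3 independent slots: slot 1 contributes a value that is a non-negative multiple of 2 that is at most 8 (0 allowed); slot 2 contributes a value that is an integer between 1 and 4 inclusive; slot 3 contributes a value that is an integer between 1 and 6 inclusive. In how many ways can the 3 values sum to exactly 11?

12

The generating function for the choices is (1 + t² + t⁴ + t⁶ + t⁸)·(t + t² + t³ + t⁴)·(t + t² + t³ + t⁴ + t⁵ + t⁶); the count is [t¹¹].
(1 + t² + t⁴ + t⁶ + t⁸) has coefficients 1,0,1,0,1,0,1,0,1 for degrees 0…8.
(t + t² + t³ + t⁴) has coefficients 0,1,1,1,1,0,0,0,0,0,0,0 for degrees 0…11.
Finally multiplying by (t + t² + t³ + t⁴ + t⁵ + t⁶), the product of all factors after the first has coefficients 0,0,1,2,3,4,4,4,3,2,1,0 for degrees 0…11.
[t¹¹] = 1·0 + 1·2 + 1·4 + 1·4 + 1·2 = 12.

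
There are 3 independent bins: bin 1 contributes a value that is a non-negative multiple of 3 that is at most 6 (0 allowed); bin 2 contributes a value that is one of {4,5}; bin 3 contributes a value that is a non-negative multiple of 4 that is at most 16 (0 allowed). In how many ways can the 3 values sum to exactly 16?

2

The generating function for the choices is (1 + z³ + z⁶)·(z⁴ + z⁵)·(1 + z⁴ + z⁸ + z¹² + z¹⁶); the count is [z¹⁶].
(1 + z³ + z⁶) has coefficients 1,0,0,1,0,0,1 for degrees 0…6.
(z⁴ + z⁵) has coefficients 0,0,0,0,1,1,0,0,0,0,0,0,0,0,0,0,0 for degrees 0…16.
Finally multiplying by (1 + z⁴ + z⁸ + z¹² + z¹⁶), the product of all factors after the first has coefficients 0,0,0,0,1,1,0,0,1,1,0,0,1,1,0,0,1 for degrees 0…16.
[z¹⁶] = 1·1 + 1·1 + 1·0 = 2.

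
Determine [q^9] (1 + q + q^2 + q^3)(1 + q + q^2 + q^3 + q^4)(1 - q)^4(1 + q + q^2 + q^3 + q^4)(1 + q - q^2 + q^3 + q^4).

3

(1 + q + q^2 + q^3) has coefficients 1,1,1,1 for degrees 0…3.
(1 + q + q^2 + q^3 + q^4) has coefficients 1,1,1,1,1,0,0,0,0,0 for degrees 0…9.
Multiplying by (1 - q)^4 gives running coefficients 1,-3,3,-1,0,-1,3,-3,1,0 for degrees 0…9.
Multiplying by (1 + q + q^2 + q^3 + q^4) gives running coefficients 1,-2,1,0,0,-2,4,-2,0,0 for degrees 0…9.
Finally multiplying by (1 + q - q^2 + q^3 + q^4), the product of all factors after the first has coefficients 1,-1,-2,4,-2,-3,3,4,-8,4 for degrees 0…9.
[q^9] = 1·4 + 1·(-8) + 1·4 + 1·3 = 3.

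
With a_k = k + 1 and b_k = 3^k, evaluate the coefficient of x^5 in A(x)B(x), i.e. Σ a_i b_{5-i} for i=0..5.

This is [x^5] in the product of the two ordinary generating functions.
Σ = 1·243 + 2·81 + 3·27 + 4·9 + 5·3 + 6·1 = 543.

543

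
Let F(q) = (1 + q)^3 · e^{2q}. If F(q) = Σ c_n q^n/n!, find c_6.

3040

The EGF product rule gives c_6 = Σ_{k_1+k_2=6} C(6; k_1,k_2) · ∏ g_i(k_i), where (1+q)^3 gives the falling factorial (3)_k; e^{2q} gives (2)^k.
g_1(k) for k = 0…6: 1, 3, 6, 6, 0, 0, 0.
g_2(k) for k = 0…6: 1, 2, 4, 8, 16, 32, 64.
c_6 = Σ_k C(6,k)·g_1(k)·g_2(6−k) = 1·1·64 + 6·3·32 + 15·6·16 + 20·6·8 = 64 + 576 + 1440 + 960 = 3040.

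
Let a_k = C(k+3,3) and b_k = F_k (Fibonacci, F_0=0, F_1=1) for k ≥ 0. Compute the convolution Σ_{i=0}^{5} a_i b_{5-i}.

92

The convolution is the x^5 coefficient of A(x)B(x).
Σ = 1·5 + 4·3 + 10·2 + 20·1 + 35·1 + 56·0 = 92.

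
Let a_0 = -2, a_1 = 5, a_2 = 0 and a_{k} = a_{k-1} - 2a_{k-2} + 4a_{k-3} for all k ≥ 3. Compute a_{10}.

The ordinary generating function has denominator 1 - q + 2q^2 - 4q^3.
Iterating the recurrence: a_0,…,a_{10} = -2, 5, 0, -18, 2, 38, -38, -106, 122, 182, -486.

-486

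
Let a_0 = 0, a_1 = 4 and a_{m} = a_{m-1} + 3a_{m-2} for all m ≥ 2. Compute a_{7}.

The ordinary generating function has denominator 1 - q - 3q^2.
Iterating the recurrence: a_0,…,a_{7} = 0, 4, 4, 16, 28, 76, 160, 388.

388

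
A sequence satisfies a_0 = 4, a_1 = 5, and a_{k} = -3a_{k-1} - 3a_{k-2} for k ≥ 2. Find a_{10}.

3159

The ordinary generating function has denominator 1 + 3x + 3x^2.
Iterating the recurrence: a_0,…,a_{10} = 4, 5, -27, 66, -117, 153, -108, -135, 729, -1782, 3159.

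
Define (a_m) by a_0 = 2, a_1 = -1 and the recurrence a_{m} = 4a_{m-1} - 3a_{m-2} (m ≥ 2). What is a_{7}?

-3277

The ordinary generating function has denominator 1 - 4y + 3y^2.
Iterating the recurrence: a_0,…,a_{7} = 2, -1, -10, -37, -118, -361, -1090, -3277.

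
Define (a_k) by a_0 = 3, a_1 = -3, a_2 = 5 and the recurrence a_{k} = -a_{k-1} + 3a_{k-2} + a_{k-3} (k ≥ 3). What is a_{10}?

2429

The ordinary generating function has denominator 1 + y - 3y^2 - y^3.
Iterating the recurrence: a_0,…,a_{10} = 3, -3, 5, -11, 23, -51, 109, -239, 515, -1123, 2429.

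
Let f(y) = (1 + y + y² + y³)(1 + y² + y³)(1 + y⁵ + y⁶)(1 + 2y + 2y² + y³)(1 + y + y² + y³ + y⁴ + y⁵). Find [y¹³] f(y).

129

(1 + y + y² + y³) has coefficients 1,1,1,1 for degrees 0…3.
(1 + y² + y³) has coefficients 1,0,1,1,0,0,0,0,0,0,0,0,0,0 for degrees 0…13.
Multiplying by (1 + y⁵ + y⁶) gives running coefficients 1,0,1,1,0,1,1,1,2,1,0,0,0,0 for degrees 0…13.
Multiplying by (1 + 2y + 2y² + y³) gives running coefficients 1,2,3,4,4,4,4,5,7,8,7,4,1,0 for degrees 0…13.
Finally multiplying by (1 + y + y² + y³ + y⁴ + y⁵), the product of all factors after the first has coefficients 1,3,6,10,14,18,21,24,28,32,35,35,32,27 for degrees 0…13.
[y¹³] = 1·27 + 1·32 + 1·35 + 1·35 = 129.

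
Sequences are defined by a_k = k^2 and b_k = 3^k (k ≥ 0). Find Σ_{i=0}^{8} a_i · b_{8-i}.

Write out a_i and b_{8-i} for i = 0,…,8 and sum the products.
Σ = 0·6561 + 1·2187 + 4·729 + 9·243 + 16·81 + 25·27 + 36·9 + 49·3 + 64·1 = 9796.

9796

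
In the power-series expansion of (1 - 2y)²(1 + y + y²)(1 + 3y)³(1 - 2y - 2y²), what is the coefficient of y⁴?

38

(1 - 2y)² has coefficients 1,-4,4 for degrees 0…2.
(1 + y + y²) has coefficients 1,1,1,0,0 for degrees 0…4.
Multiplying by (1 + 3y)³ gives running coefficients 1,10,37,63,54 for degrees 0…4.
Finally multiplying by (1 - 2y - 2y²), the product of all factors after the first has coefficients 1,8,15,-31,-146 for degrees 0…4.
[y⁴] = 1·(-146) − 4·(-31) + 4·15 = 38.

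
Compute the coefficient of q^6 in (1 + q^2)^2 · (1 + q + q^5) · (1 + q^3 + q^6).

(1 + q^2)^2 has coefficients 1,0,2,0,1 for degrees 0…4.
(1 + q + q^5) has coefficients 1,1,0,0,0,1,0 for degrees 0…6.
Finally multiplying by (1 + q^3 + q^6), the product of all factors after the first has coefficients 1,1,0,1,1,1,1 for degrees 0…6.
[q^6] = 1·1 + 2·1 + 1·0 = 3.

3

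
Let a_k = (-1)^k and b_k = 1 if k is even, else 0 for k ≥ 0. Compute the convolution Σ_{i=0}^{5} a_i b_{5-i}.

-3

The convolution is the x^5 coefficient of A(x)B(x).
Σ = 1·0 − 1·1 + 1·0 − 1·1 + 1·0 − 1·1 = -3.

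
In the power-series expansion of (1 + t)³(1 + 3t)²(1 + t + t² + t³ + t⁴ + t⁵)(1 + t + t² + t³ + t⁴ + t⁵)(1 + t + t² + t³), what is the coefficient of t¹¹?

(1 + t)³ has coefficients 1,3,3,1 for degrees 0…3.
(1 + 3t)² has coefficients 1,6,9,0,0,0,0,0,0,0,0,0 for degrees 0…11.
Multiplying by (1 + t + t² + t³ + t⁴ + t⁵) gives running coefficients 1,7,16,16,16,16,15,9,0,0,0,0 for degrees 0…11.
Multiplying by (1 + t + t² + t³ + t⁴ + t⁵) gives running coefficients 1,8,24,40,56,72,86,88,72,56,40,24 for degrees 0…11.
Finally multiplying by (1 + t + t² + t³), the product of all factors after the first has coefficients 1,9,33,73,128,192,254,302,318,302,256,192 for degrees 0…11.
[t¹¹] = 1·192 + 3·256 + 3·302 + 1·318 = 2184.

2184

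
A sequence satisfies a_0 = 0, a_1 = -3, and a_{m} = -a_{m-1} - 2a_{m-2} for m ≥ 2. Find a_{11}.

The ordinary generating function has denominator 1 + z + 2z^2.
Iterating the recurrence: a_0,…,a_{11} = 0, -3, 3, 3, -9, 3, 15, -21, -9, 51, -33, -69.

-69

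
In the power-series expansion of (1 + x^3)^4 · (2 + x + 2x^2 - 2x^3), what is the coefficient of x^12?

-6

(1 + x^3)^4 has coefficients 1,0,0,4,0,0,6,0,0,4,0,0,1 for degrees 0…12.
(2 + x + 2x^2 - 2x^3) has coefficients 2,1,2,-2,0,0,0,0,0,0,0,0,0 for degrees 0…12.
[x^12] = 1·0 + 4·0 + 6·0 + 4·(-2) + 1·2 = -6.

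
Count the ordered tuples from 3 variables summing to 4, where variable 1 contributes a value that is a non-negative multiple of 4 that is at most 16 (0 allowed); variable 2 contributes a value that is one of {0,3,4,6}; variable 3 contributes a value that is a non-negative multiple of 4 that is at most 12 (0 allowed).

The generating function for the choices is (1 + q^4 + q^8 + q^12 + q^16)·(1 + q^3 + q^4 + q^6)·(1 + q^4 + q^8 + q^12); the count is [q^4].
(1 + q^4 + q^8 + q^12 + q^16) has coefficients 1,0,0,0,1 for degrees 0…4.
(1 + q^3 + q^4 + q^6) has coefficients 1,0,0,1,1 for degrees 0…4.
Finally multiplying by (1 + q^4 + q^8 + q^12), the product of all factors after the first has coefficients 1,0,0,1,2 for degrees 0…4.
[q^4] = 1·2 + 1·1 = 3.

3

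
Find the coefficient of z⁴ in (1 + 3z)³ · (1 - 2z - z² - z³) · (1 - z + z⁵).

(1 + 3z)³ has coefficients 1,9,27,27 for degrees 0…3.
(1 - 2z - z² - z³) has coefficients 1,-2,-1,-1,0 for degrees 0…4.
Finally multiplying by (1 - z + z⁵), the product of all factors after the first has coefficients 1,-3,1,0,1 for degrees 0…4.
[z⁴] = 1·1 + 9·0 + 27·1 + 27·(-3) = -53.

-53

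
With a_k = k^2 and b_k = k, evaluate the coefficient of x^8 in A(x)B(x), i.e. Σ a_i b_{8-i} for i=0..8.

336

The convolution is the t^8 coefficient of A(t)B(t).
Σ = 0·8 + 1·7 + 4·6 + 9·5 + 16·4 + 25·3 + 36·2 + 49·1 + 64·0 = 336.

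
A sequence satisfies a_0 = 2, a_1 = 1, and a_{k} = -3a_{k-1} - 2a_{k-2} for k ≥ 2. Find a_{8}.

-763

The ordinary generating function has denominator 1 + 3z + 2z^2.
Iterating the recurrence: a_0,…,a_{8} = 2, 1, -7, 19, -43, 91, -187, 379, -763.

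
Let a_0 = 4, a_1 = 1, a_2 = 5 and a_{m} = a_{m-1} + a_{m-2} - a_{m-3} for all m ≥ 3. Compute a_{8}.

The ordinary generating function has denominator 1 - q - q^2 + q^3.
Iterating the recurrence: a_0,…,a_{8} = 4, 1, 5, 2, 6, 3, 7, 4, 8.

8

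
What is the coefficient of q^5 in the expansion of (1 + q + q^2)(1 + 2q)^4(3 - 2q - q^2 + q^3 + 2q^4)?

(1 + q + q^2) has coefficients 1,1,1 for degrees 0…2.
(1 + 2q)^4 has coefficients 1,8,24,32,16,0 for degrees 0…5.
Finally multiplying by (3 - 2q - q^2 + q^3 + 2q^4), the product of all factors after the first has coefficients 3,22,55,41,-30,-24 for degrees 0…5.
[q^5] = 1·(-24) + 1·(-30) + 1·41 = -13.

-13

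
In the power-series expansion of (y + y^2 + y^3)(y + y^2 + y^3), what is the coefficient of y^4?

3

(y + y^2 + y^3) has coefficients 0,1,1,1 for degrees 0…3.
(y + y^2 + y^3) has coefficients 0,1,1,1,0 for degrees 0…4.
[y^4] = 1·1 + 1·1 + 1·1 = 3.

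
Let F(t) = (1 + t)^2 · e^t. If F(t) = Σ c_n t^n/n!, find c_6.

The EGF product rule gives c_6 = Σ_{k_1+k_2=6} C(6; k_1,k_2) · ∏ g_i(k_i), where (1+t)^2 gives the falling factorial (2)_k; e^t gives (1)^k.
g_1(k) for k = 0…6: 1, 2, 2, 0, 0, 0, 0.
g_2(k) for k = 0…6: 1, 1, 1, 1, 1, 1, 1.
c_6 = Σ_k C(6,k)·g_1(k)·g_2(6−k) = 1·1·1 + 6·2·1 + 15·2·1 = 1 + 12 + 30 = 43.

43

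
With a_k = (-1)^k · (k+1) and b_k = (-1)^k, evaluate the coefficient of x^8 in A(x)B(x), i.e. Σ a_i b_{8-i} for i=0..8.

45

Write out a_i and b_{8-i} for i = 0,…,8 and sum the products.
Σ = 1·1 − 2·(-1) + 3·1 − 4·(-1) + 5·1 − 6·(-1) + 7·1 − 8·(-1) + 9·1 = 45.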